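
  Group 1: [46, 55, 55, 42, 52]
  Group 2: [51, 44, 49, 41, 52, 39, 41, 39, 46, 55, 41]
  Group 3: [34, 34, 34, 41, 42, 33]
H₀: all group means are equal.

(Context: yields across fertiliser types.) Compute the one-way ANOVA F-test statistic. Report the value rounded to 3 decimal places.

test statistic = 9.726

Group means [50.00, 45.27, 36.33], grand mean 43.909
SSB = Σnᵢ(x̄ᵢ−x̄)² = 550.303; SSW = ΣΣ(x−x̄ᵢ)² = 537.515
MSB = 550.303/2 = 275.1515; MSW = 537.515/19 = 28.2903
F = MSB/MSW = 9.7260
df = (2, 19)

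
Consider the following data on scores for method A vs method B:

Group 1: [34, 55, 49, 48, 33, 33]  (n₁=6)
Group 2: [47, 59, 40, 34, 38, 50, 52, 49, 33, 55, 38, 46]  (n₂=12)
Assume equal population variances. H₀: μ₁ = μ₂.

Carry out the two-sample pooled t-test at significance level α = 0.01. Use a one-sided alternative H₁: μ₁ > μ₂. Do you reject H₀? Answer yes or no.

reject H₀: no

x̄₁=42.000, s₁=9.798, n₁=6
x̄₂=45.083, s₂=8.415, n₂=12
s_p² = [5·9.798² + 11·8.415²]/16 = 78.6823
SE = √(s_p²·(1/6+1/12)) = 4.4352
t = (42.000−45.083)/4.4352 = -0.6952
df = 16
p-value (one-sided, H₁ greater) = 0.75155
At α=0.01: p ≥ α → fail to reject H₀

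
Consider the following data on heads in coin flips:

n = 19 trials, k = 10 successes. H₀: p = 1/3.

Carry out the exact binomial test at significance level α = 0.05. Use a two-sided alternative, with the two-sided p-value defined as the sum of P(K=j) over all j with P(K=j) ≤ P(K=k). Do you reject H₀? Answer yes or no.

reject H₀: no

Exact binomial: n=19, k=10, p₀=1/3=0.3333
P(X=j) = C(n,j)·p₀^j·(1−p₀)^(n−j); p = Σ P(X=j) over j with P(X=j) ≤ P(X=10)
p-value (two-sided) = 0.08879
At α=0.05: p ≥ α → fail to reject H₀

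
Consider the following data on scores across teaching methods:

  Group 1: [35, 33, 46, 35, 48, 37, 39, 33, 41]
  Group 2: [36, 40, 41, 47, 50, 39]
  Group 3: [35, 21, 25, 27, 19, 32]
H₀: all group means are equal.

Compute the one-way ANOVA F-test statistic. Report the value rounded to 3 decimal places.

test statistic = 13.061

Group means [38.56, 42.17, 26.50], grand mean 36.143
SSB = Σnᵢ(x̄ᵢ−x̄)² = 828.016; SSW = ΣΣ(x−x̄ᵢ)² = 570.556
MSB = 828.016/2 = 414.0079; MSW = 570.556/18 = 31.6975
F = MSB/MSW = 13.0612
df = (2, 18)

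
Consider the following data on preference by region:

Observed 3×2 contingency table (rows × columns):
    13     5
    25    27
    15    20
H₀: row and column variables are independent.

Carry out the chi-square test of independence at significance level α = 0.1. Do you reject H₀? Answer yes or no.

Row totals [18, 52, 35], col totals [53, 52], n=105
χ² = (13−9.09)²/9.09 + (5−8.91)²/8.91 + (25−26.25)²/26.25 + (27−25.75)²/25.75 + (15−17.67)²/17.67 + (20−17.33)²/17.33 = 4.3376
df = 2
p-value (upper-tail) = 0.11431
At α=0.1: p ≥ α → fail to reject H₀

reject H₀: no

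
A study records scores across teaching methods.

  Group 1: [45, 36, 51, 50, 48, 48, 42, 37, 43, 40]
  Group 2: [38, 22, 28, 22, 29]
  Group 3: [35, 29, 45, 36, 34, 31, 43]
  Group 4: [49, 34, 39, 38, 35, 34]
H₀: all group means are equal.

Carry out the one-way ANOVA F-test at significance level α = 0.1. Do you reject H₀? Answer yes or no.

Group means [44.00, 27.80, 36.14, 38.17], grand mean 37.893
SSB = Σnᵢ(x̄ᵢ−x̄)² = 904.188; SSW = ΣΣ(x−x̄ᵢ)² = 796.490
MSB = 904.188/3 = 301.3960; MSW = 796.490/24 = 33.1871
F = MSB/MSW = 9.0817
df = (3, 24)
p-value (upper-tail) = 0.00034
At α=0.1: p < α → reject H₀

reject H₀: yes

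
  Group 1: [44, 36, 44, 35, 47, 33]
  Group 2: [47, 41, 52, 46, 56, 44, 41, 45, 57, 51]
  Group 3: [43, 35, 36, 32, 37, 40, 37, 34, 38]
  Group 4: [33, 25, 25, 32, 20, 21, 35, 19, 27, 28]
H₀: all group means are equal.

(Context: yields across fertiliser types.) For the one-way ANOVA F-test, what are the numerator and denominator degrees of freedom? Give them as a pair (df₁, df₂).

k = 4 groups, N = 35 total
df = (k−1, N−k) = (4−1, 35−4) = (3, 31)

degrees of freedom = [3, 31]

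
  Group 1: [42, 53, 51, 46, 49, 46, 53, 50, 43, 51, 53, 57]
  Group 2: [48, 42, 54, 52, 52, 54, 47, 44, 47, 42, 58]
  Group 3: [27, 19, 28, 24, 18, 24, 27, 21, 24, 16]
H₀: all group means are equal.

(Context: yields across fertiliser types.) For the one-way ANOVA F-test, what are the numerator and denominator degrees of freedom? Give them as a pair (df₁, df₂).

degrees of freedom = [2, 30]

k = 3 groups, N = 33 total
df = (k−1, N−k) = (3−1, 33−3) = (2, 30)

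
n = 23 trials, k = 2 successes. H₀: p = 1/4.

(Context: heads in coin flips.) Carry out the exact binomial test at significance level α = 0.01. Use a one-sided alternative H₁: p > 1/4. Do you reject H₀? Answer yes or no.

reject H₀: no

Exact binomial: n=23, k=2, p₀=1/4=0.2500
P(X≥2) from Σ C(n,i)·p₀^i·(1−p₀)^(n−i)
p-value (one-sided, H₁ greater) = 0.98841
At α=0.01: p ≥ α → fail to reject H₀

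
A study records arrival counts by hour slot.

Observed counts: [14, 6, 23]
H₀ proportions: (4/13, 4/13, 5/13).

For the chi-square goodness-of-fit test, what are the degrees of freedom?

df = k − 1 = 3 − 1 = 2

degrees of freedom = 2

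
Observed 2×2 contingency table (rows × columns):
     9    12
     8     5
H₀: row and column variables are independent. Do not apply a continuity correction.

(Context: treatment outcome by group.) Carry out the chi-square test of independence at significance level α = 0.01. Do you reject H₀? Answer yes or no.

reject H₀: no

Row totals [21, 13], col totals [17, 17], n=34
χ² = (9−10.50)²/10.50 + (12−10.50)²/10.50 + (8−6.50)²/6.50 + (5−6.50)²/6.50 = 1.1209
df = 1
p-value (upper-tail) = 0.28973
At α=0.01: p ≥ α → fail to reject H₀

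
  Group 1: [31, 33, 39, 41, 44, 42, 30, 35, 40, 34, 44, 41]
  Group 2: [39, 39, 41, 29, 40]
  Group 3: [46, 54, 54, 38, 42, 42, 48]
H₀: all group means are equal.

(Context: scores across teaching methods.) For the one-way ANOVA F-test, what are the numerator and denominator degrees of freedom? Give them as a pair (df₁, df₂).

degrees of freedom = [2, 21]

k = 3 groups, N = 24 total
df = (k−1, N−k) = (3−1, 24−3) = (2, 21)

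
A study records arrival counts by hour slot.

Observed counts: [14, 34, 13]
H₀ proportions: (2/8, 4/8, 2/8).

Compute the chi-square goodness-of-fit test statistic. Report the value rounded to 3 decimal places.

n = 61; E_i = n·p_i = [15.25, 30.50, 15.25]
χ² = (14−15.25)²/15.25 + (34−30.50)²/30.50 + (13−15.25)²/15.25 = 0.8361
df = 2

test statistic = 0.836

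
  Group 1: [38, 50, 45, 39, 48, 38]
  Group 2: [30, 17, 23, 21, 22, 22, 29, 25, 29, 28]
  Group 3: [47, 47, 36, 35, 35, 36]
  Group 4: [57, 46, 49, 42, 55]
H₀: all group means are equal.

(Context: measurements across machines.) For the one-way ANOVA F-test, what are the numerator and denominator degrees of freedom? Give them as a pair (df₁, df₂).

degrees of freedom = [3, 23]

k = 4 groups, N = 27 total
df = (k−1, N−k) = (4−1, 27−4) = (3, 23)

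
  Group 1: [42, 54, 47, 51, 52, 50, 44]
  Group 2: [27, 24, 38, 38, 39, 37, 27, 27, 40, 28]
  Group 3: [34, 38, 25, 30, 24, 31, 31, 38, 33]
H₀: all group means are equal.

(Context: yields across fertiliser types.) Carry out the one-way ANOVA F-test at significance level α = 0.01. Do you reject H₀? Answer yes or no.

reject H₀: yes

Group means [48.57, 32.50, 31.56], grand mean 36.500
SSB = Σnᵢ(x̄ᵢ−x̄)² = 1400.063; SSW = ΣΣ(x−x̄ᵢ)² = 672.437
MSB = 1400.063/2 = 700.0317; MSW = 672.437/23 = 29.2364
F = MSB/MSW = 23.9439
df = (2, 23)
p-value (upper-tail) = 0.00000
At α=0.01: p < α → reject H₀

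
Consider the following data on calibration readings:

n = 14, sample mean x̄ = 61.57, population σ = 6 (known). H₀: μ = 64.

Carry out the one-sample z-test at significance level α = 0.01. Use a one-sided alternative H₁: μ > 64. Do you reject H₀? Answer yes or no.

SE = σ/√n = 6/√14 = 1.6036
z = (x̄−μ₀)/SE = (61.57−64)/1.6036 = -1.5154
p-value (one-sided, H₁ greater) = 0.93516
At α=0.01: p ≥ α → fail to reject H₀

reject H₀: no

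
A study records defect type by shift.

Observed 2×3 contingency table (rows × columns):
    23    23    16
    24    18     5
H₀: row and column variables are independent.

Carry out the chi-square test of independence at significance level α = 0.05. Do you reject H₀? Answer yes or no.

reject H₀: no

Row totals [62, 47], col totals [47, 41, 21], n=109
χ² = (23−26.73)²/26.73 + (23−23.32)²/23.32 + (16−11.94)²/11.94 + (24−20.27)²/20.27 + (18−17.68)²/17.68 + (5−9.06)²/9.06 = 4.4123
df = 2
p-value (upper-tail) = 0.11013
At α=0.05: p ≥ α → fail to reject H₀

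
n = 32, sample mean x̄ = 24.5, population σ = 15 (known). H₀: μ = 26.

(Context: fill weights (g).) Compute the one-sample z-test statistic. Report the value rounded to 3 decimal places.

test statistic = -0.566

SE = σ/√n = 15/√32 = 2.6517
z = (x̄−μ₀)/SE = (24.5−26)/2.6517 = -0.5657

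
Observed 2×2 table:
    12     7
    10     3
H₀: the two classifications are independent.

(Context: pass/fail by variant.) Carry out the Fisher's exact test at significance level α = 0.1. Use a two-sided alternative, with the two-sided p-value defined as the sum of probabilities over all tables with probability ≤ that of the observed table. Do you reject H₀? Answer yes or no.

Margins: r₁=19, r₂=13, c₁=22, c₂=10, n=32
p_obs = C(19,12)·C(13,10)/C(32,22); sum pmf over tables with pmf ≤ p_obs
p-value (two-sided) = 0.46732
At α=0.1: p ≥ α → fail to reject H₀

reject H₀: no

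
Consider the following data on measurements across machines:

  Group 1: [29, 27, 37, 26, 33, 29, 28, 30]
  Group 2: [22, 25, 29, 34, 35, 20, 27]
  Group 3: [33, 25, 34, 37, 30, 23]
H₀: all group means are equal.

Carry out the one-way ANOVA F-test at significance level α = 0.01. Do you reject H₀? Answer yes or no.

Group means [29.88, 27.43, 30.33], grand mean 29.190
SSB = Σnᵢ(x̄ᵢ−x̄)² = 33.315; SSW = ΣΣ(x−x̄ᵢ)² = 429.923
MSB = 33.315/2 = 16.6577; MSW = 429.923/18 = 23.8846
F = MSB/MSW = 0.6974
df = (2, 18)
p-value (upper-tail) = 0.51083
At α=0.01: p ≥ α → fail to reject H₀

reject H₀: no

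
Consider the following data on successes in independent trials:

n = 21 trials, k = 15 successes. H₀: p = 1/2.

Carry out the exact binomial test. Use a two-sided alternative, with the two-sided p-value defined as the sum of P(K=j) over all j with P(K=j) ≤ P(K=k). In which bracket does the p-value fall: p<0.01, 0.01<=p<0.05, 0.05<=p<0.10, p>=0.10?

p-value bracket: 0.05<=p<0.10

Exact binomial: n=21, k=15, p₀=1/2=0.5000
P(X=j) = C(n,j)·p₀^j·(1−p₀)^(n−j); p = Σ P(X=j) over j with P(X=j) ≤ P(X=15)
p-value (two-sided) = 0.07835
→ bracket: 0.05<=p<0.10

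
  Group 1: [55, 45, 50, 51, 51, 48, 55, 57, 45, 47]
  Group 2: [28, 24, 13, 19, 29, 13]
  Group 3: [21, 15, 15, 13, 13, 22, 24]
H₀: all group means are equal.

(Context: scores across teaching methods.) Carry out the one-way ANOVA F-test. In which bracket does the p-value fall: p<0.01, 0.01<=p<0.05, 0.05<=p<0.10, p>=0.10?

Group means [50.40, 21.00, 17.57], grand mean 32.739
SSB = Σnᵢ(x̄ᵢ−x̄)² = 5556.320; SSW = ΣΣ(x−x̄ᵢ)² = 544.114
MSB = 5556.320/2 = 2778.1602; MSW = 544.114/20 = 27.2057
F = MSB/MSW = 102.1168
df = (2, 20)
p-value (upper-tail) = 0.00000
→ bracket: p<0.01

p-value bracket: p<0.01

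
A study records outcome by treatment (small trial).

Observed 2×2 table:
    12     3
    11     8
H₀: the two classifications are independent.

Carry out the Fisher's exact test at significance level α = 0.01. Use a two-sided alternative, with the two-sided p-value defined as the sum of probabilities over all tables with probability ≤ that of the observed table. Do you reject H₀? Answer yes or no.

reject H₀: no

Margins: r₁=15, r₂=19, c₁=23, c₂=11, n=34
p_obs = C(15,12)·C(19,11)/C(34,23); sum pmf over tables with pmf ≤ p_obs
p-value (two-sided) = 0.27138
At α=0.01: p ≥ α → fail to reject H₀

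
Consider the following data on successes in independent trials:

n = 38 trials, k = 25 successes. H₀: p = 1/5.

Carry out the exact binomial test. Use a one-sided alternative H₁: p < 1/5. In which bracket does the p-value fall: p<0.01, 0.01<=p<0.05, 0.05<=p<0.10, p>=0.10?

p-value bracket: p>=0.10

Exact binomial: n=38, k=25, p₀=1/5=0.2000
P(X≤25) from Σ C(n,i)·p₀^i·(1−p₀)^(n−i)
p-value (one-sided, H₁ less) = 1.00000
→ bracket: p>=0.10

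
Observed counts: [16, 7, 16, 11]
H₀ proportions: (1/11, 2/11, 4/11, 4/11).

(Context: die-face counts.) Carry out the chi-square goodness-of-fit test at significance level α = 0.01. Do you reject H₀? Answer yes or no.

reject H₀: yes

n = 50; E_i = n·p_i = [4.55, 9.09, 18.18, 18.18]
χ² = (16−4.55)²/4.55 + (7−9.09)²/9.09 + (16−18.18)²/18.18 + (11−18.18)²/18.18 = 32.4450
df = 3
p-value (upper-tail) = 0.00000
At α=0.01: p < α → reject H₀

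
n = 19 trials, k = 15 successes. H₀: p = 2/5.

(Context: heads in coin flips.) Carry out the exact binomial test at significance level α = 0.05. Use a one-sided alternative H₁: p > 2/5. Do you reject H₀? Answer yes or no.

reject H₀: yes

Exact binomial: n=19, k=15, p₀=2/5=0.4000
P(X≥15) from Σ C(n,i)·p₀^i·(1−p₀)^(n−i)
p-value (one-sided, H₁ greater) = 0.00064
At α=0.05: p < α → reject H₀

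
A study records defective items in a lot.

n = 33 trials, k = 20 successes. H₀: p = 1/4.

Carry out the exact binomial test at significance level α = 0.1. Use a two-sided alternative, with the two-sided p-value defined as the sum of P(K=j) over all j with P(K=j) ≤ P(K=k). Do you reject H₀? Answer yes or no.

reject H₀: yes

Exact binomial: n=33, k=20, p₀=1/4=0.2500
P(X=j) = C(n,j)·p₀^j·(1−p₀)^(n−j); p = Σ P(X=j) over j with P(X=j) ≤ P(X=20)
p-value (two-sided) = 0.00002
At α=0.1: p < α → reject H₀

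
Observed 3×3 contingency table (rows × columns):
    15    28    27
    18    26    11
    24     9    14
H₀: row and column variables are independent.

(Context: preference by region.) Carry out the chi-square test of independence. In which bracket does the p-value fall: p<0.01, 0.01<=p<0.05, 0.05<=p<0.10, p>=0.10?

p-value bracket: p<0.01

Row totals [70, 55, 47], col totals [57, 63, 52], n=172
χ² = (15−23.20)²/23.20 + (28−25.64)²/25.64 + (27−21.16)²/21.16 + (18−18.23)²/18.23 + (26−20.15)²/20.15 + (11−16.63)²/16.63 + (24−15.58)²/15.58 + (9−17.22)²/17.22 + (14−14.21)²/14.21 = 16.8133
df = 4
p-value (upper-tail) = 0.00210
→ bracket: p<0.01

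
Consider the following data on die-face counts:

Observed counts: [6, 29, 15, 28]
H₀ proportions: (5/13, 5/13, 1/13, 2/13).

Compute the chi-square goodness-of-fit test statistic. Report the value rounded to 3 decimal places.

test statistic = 54.067

n = 78; E_i = n·p_i = [30.00, 30.00, 6.00, 12.00]
χ² = (6−30.00)²/30.00 + (29−30.00)²/30.00 + (15−6.00)²/6.00 + (28−12.00)²/12.00 = 54.0667
df = 3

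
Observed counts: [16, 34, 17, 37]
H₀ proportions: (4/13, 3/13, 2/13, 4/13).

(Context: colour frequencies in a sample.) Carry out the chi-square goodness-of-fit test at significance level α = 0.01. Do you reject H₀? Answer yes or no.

reject H₀: yes

n = 104; E_i = n·p_i = [32.00, 24.00, 16.00, 32.00]
χ² = (16−32.00)²/32.00 + (34−24.00)²/24.00 + (17−16.00)²/16.00 + (37−32.00)²/32.00 = 13.0104
df = 3
p-value (upper-tail) = 0.00461
At α=0.01: p < α → reject H₀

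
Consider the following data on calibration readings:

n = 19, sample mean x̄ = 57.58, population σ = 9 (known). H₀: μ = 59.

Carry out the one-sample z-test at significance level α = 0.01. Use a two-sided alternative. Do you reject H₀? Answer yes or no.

SE = σ/√n = 9/√19 = 2.0647
z = (x̄−μ₀)/SE = (57.58−59)/2.0647 = -0.6877
p-value (two-sided) = 0.49162
At α=0.01: p ≥ α → fail to reject H₀

reject H₀: no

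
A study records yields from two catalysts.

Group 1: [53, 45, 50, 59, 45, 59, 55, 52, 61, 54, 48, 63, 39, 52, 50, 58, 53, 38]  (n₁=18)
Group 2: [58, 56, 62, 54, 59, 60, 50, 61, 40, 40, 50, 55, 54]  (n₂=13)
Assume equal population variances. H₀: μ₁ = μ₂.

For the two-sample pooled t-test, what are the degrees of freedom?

df = n₁ + n₂ − 2 = 18 + 13 − 2 = 29

degrees of freedom = 29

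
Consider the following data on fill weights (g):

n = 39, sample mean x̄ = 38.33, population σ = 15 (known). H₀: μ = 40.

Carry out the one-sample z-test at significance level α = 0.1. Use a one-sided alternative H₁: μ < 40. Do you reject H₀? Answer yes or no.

reject H₀: no

SE = σ/√n = 15/√39 = 2.4019
z = (x̄−μ₀)/SE = (38.33−40)/2.4019 = -0.6953
p-value (one-sided, H₁ less) = 0.24344
At α=0.1: p ≥ α → fail to reject H₀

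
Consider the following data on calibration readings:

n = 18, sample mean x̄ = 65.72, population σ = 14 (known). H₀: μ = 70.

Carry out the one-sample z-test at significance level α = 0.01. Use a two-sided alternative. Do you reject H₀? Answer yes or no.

SE = σ/√n = 14/√18 = 3.2998
z = (x̄−μ₀)/SE = (65.72−70)/3.2998 = -1.2970
p-value (two-sided) = 0.19462
At α=0.01: p ≥ α → fail to reject H₀

reject H₀: no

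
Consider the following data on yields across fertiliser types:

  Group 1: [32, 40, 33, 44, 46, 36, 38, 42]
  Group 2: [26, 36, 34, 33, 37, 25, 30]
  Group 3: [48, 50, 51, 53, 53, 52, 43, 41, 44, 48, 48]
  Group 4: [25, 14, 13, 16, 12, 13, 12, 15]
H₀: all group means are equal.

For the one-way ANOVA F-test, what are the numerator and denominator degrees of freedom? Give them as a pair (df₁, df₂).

degrees of freedom = [3, 30]

k = 4 groups, N = 34 total
df = (k−1, N−k) = (4−1, 34−4) = (3, 30)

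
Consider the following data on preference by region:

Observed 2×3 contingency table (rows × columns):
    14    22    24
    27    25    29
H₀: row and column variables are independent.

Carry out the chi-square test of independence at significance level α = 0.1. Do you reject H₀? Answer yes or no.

Row totals [60, 81], col totals [41, 47, 53], n=141
χ² = (14−17.45)²/17.45 + (22−20.00)²/20.00 + (24−22.55)²/22.55 + (27−23.55)²/23.55 + (25−27.00)²/27.00 + (29−30.45)²/30.45 = 1.6951
df = 2
p-value (upper-tail) = 0.42847
At α=0.1: p ≥ α → fail to reject H₀

reject H₀: no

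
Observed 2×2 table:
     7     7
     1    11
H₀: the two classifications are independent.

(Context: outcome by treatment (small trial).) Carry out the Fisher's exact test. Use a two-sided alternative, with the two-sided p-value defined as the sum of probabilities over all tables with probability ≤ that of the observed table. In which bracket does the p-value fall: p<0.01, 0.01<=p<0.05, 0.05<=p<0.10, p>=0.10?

Margins: r₁=14, r₂=12, c₁=8, c₂=18, n=26
p_obs = C(14,7)·C(12,1)/C(26,8); sum pmf over tables with pmf ≤ p_obs
p-value (two-sided) = 0.03570
→ bracket: 0.01<=p<0.05

p-value bracket: 0.01<=p<0.05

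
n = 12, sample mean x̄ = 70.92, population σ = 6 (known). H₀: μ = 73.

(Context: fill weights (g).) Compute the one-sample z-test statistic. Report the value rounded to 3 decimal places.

SE = σ/√n = 6/√12 = 1.7321
z = (x̄−μ₀)/SE = (70.92−73)/1.7321 = -1.2009

test statistic = -1.201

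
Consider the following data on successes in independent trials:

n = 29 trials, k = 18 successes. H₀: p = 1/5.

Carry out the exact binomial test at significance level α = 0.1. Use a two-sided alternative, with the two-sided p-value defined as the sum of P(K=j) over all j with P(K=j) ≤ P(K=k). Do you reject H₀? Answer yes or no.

reject H₀: yes

Exact binomial: n=29, k=18, p₀=1/5=0.2000
P(X=j) = C(n,j)·p₀^j·(1−p₀)^(n−j); p = Σ P(X=j) over j with P(X=j) ≤ P(X=18)
p-value (two-sided) = 0.00000
At α=0.1: p < α → reject H₀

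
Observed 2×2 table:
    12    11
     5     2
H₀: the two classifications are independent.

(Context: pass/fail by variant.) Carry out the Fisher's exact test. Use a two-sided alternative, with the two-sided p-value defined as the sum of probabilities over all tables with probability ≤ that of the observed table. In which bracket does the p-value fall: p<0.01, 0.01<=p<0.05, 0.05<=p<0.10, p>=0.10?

Margins: r₁=23, r₂=7, c₁=17, c₂=13, n=30
p_obs = C(23,12)·C(7,5)/C(30,17); sum pmf over tables with pmf ≤ p_obs
p-value (two-sided) = 0.42682
→ bracket: p>=0.10

p-value bracket: p>=0.10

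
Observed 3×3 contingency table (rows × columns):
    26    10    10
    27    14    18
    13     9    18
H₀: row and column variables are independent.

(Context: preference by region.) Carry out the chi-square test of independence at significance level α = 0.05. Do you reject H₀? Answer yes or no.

reject H₀: no

Row totals [46, 59, 40], col totals [66, 33, 46], n=145
χ² = (26−20.94)²/20.94 + (10−10.47)²/10.47 + (10−14.59)²/14.59 + (27−26.86)²/26.86 + (14−13.43)²/13.43 + (18−18.72)²/18.72 + (13−18.21)²/18.21 + (9−9.10)²/9.10 + (18−12.69)²/12.69 = 6.4557
df = 4
p-value (upper-tail) = 0.16760
At α=0.05: p ≥ α → fail to reject H₀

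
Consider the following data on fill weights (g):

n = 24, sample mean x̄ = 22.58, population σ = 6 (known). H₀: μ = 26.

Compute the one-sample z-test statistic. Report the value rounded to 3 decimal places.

SE = σ/√n = 6/√24 = 1.2247
z = (x̄−μ₀)/SE = (22.58−26)/1.2247 = -2.7924

test statistic = -2.792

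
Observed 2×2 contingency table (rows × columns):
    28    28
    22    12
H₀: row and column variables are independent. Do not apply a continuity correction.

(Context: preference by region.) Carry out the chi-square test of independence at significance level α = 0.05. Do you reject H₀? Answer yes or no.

reject H₀: no

Row totals [56, 34], col totals [50, 40], n=90
χ² = (28−31.11)²/31.11 + (28−24.89)²/24.89 + (22−18.89)²/18.89 + (12−15.11)²/15.11 = 1.8529
df = 1
p-value (upper-tail) = 0.17344
At α=0.05: p ≥ α → fail to reject H₀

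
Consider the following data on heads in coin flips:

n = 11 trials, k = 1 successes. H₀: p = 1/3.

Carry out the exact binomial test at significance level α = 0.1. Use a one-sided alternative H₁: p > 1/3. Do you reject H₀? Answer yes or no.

Exact binomial: n=11, k=1, p₀=1/3=0.3333
P(X≥1) from Σ C(n,i)·p₀^i·(1−p₀)^(n−i)
p-value (one-sided, H₁ greater) = 0.98844
At α=0.1: p ≥ α → fail to reject H₀

reject H₀: no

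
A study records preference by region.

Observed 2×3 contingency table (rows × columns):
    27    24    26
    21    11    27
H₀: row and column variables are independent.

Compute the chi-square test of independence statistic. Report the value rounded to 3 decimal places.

test statistic = 3.272

Row totals [77, 59], col totals [48, 35, 53], n=136
χ² = (27−27.18)²/27.18 + (24−19.82)²/19.82 + (26−30.01)²/30.01 + (21−20.82)²/20.82 + (11−15.18)²/15.18 + (27−22.99)²/22.99 = 3.2724
df = 2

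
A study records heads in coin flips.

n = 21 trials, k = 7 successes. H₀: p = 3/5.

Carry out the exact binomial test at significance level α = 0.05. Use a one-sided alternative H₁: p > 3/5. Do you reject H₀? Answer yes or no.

reject H₀: no

Exact binomial: n=21, k=7, p₀=3/5=0.6000
P(X≥7) from Σ C(n,i)·p₀^i·(1−p₀)^(n−i)
p-value (one-sided, H₁ greater) = 0.99645
At α=0.05: p ≥ α → fail to reject H₀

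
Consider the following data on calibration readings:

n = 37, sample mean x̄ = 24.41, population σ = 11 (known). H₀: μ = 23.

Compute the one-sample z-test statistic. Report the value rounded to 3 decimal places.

SE = σ/√n = 11/√37 = 1.8084
z = (x̄−μ₀)/SE = (24.41−23)/1.8084 = 0.7797

test statistic = 0.780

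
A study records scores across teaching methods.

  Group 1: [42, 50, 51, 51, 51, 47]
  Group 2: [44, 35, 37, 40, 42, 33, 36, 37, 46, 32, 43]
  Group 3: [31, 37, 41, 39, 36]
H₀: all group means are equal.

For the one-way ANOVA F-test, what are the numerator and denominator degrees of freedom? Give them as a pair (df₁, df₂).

k = 3 groups, N = 22 total
df = (k−1, N−k) = (3−1, 22−3) = (2, 19)

degrees of freedom = [2, 19]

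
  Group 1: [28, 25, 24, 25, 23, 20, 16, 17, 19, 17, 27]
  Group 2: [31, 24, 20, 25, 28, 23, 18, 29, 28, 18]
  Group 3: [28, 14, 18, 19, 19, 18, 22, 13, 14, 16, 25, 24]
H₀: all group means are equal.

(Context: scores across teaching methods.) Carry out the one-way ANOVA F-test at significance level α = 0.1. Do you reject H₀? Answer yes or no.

reject H₀: yes

Group means [21.91, 24.40, 19.17], grand mean 21.667
SSB = Σnᵢ(x̄ᵢ−x̄)² = 150.358; SSW = ΣΣ(x−x̄ᵢ)² = 624.976
MSB = 150.358/2 = 75.1788; MSW = 624.976/30 = 20.8325
F = MSB/MSW = 3.6087
df = (2, 30)
p-value (upper-tail) = 0.03941
At α=0.1: p < α → reject H₀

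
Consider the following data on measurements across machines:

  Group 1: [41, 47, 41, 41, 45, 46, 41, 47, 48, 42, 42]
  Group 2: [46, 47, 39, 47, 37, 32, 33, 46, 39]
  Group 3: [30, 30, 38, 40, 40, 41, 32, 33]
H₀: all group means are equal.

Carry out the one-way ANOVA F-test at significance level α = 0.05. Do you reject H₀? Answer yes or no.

reject H₀: yes

Group means [43.73, 40.67, 35.50], grand mean 40.393
SSB = Σnᵢ(x̄ᵢ−x̄)² = 314.497; SSW = ΣΣ(x−x̄ᵢ)² = 528.182
MSB = 314.497/2 = 157.2484; MSW = 528.182/25 = 21.1273
F = MSB/MSW = 7.4429
df = (2, 25)
p-value (upper-tail) = 0.00291
At α=0.05: p < α → reject H₀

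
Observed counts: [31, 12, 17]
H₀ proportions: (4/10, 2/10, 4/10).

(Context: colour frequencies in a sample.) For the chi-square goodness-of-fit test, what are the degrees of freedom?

df = k − 1 = 3 − 1 = 2

degrees of freedom = 2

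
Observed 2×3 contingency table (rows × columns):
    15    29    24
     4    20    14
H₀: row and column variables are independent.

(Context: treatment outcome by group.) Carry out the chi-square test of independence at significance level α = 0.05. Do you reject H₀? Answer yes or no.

Row totals [68, 38], col totals [19, 49, 38], n=106
χ² = (15−12.19)²/12.19 + (29−31.43)²/31.43 + (24−24.38)²/24.38 + (4−6.81)²/6.81 + (20−17.57)²/17.57 + (14−13.62)²/13.62 = 2.3508
df = 2
p-value (upper-tail) = 0.30870
At α=0.05: p ≥ α → fail to reject H₀

reject H₀: no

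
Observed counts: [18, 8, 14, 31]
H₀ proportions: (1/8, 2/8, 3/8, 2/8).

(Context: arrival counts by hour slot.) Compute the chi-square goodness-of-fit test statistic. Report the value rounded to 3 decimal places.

test statistic = 30.615

n = 71; E_i = n·p_i = [8.88, 17.75, 26.62, 17.75]
χ² = (18−8.88)²/8.88 + (8−17.75)²/17.75 + (14−26.62)²/26.62 + (31−17.75)²/17.75 = 30.6150
df = 3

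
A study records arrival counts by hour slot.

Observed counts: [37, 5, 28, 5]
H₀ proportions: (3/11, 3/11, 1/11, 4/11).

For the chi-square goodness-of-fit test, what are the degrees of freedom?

degrees of freedom = 3

df = k − 1 = 4 − 1 = 3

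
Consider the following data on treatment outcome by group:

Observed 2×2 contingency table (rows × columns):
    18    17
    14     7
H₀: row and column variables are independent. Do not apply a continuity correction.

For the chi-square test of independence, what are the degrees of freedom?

degrees of freedom = 1

df = (r−1)(c−1) = (2−1)·(2−1) = 1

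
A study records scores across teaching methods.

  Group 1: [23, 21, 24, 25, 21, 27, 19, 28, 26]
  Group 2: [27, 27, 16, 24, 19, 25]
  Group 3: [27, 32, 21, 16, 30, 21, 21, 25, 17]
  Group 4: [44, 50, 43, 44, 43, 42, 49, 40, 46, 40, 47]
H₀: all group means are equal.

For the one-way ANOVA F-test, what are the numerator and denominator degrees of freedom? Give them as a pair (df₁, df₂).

degrees of freedom = [3, 31]

k = 4 groups, N = 35 total
df = (k−1, N−k) = (4−1, 35−4) = (3, 31)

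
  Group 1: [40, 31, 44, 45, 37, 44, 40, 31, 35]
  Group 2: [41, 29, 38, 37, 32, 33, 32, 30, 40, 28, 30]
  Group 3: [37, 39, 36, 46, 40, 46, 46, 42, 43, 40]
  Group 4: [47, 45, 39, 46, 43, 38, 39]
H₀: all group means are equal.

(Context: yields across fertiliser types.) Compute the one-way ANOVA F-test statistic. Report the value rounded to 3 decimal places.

Group means [38.56, 33.64, 41.50, 42.43], grand mean 38.622
SSB = Σnᵢ(x̄ᵢ−x̄)² = 457.721; SSW = ΣΣ(x−x̄ᵢ)² = 652.982
MSB = 457.721/3 = 152.5736; MSW = 652.982/33 = 19.7873
F = MSB/MSW = 7.7107
df = (3, 33)

test statistic = 7.711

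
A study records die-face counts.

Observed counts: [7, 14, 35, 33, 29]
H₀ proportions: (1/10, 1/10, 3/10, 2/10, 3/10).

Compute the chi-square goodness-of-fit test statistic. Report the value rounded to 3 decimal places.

n = 118; E_i = n·p_i = [11.80, 11.80, 35.40, 23.60, 35.40]
χ² = (7−11.80)²/11.80 + (14−11.80)²/11.80 + (35−35.40)²/35.40 + (33−23.60)²/23.60 + (29−35.40)²/35.40 = 7.2684
df = 4

test statistic = 7.268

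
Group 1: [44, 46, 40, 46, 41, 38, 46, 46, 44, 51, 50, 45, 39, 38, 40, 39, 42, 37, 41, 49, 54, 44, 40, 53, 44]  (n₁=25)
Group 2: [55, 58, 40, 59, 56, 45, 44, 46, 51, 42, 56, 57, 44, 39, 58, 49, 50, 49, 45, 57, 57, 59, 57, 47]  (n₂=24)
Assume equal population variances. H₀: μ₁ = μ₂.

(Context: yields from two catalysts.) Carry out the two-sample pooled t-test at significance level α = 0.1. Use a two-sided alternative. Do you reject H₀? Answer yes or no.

x̄₁=43.880, s₁=4.781, n₁=25
x̄₂=50.833, s₂=6.598, n₂=24
s_p² = [24·4.781² + 23·6.598²]/47 = 32.9782
SE = √(s_p²·(1/25+1/24)) = 1.6411
t = (43.880−50.833)/1.6411 = -4.2370
df = 47
p-value (two-sided) = 0.00010
At α=0.1: p < α → reject H₀

reject H₀: yes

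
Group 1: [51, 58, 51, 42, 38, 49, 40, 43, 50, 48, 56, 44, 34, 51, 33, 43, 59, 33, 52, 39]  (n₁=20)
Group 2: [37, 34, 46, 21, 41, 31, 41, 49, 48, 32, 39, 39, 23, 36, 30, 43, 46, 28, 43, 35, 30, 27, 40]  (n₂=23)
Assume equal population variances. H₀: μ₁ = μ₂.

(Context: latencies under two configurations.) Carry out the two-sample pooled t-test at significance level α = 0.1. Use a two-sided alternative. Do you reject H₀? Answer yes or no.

x̄₁=45.700, s₁=8.014, n₁=20
x̄₂=36.478, s₂=7.827, n₂=23
s_p² = [19·8.014² + 22·7.827²]/41 = 62.6327
SE = √(s_p²·(1/20+1/23)) = 2.4197
t = (45.700−36.478)/2.4197 = 3.8112
df = 41
p-value (two-sided) = 0.00046
At α=0.1: p < α → reject H₀

reject H₀: yes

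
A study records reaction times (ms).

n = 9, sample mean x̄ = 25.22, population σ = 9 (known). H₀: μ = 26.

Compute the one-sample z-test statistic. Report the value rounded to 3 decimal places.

SE = σ/√n = 9/√9 = 3.0000
z = (x̄−μ₀)/SE = (25.22−26)/3.0000 = -0.2600

test statistic = -0.260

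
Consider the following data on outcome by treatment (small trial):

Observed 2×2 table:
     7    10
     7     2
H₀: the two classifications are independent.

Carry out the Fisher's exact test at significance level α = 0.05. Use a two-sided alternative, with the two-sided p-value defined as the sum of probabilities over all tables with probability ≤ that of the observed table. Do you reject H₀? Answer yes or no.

reject H₀: no

Margins: r₁=17, r₂=9, c₁=14, c₂=12, n=26
p_obs = C(17,7)·C(9,7)/C(26,14); sum pmf over tables with pmf ≤ p_obs
p-value (two-sided) = 0.11002
At α=0.05: p ≥ α → fail to reject H₀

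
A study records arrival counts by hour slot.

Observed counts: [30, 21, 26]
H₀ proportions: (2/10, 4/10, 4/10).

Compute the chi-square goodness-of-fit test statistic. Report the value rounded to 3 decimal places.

n = 77; E_i = n·p_i = [15.40, 30.80, 30.80]
χ² = (30−15.40)²/15.40 + (21−30.80)²/30.80 + (26−30.80)²/30.80 = 17.7078
df = 2

test statistic = 17.708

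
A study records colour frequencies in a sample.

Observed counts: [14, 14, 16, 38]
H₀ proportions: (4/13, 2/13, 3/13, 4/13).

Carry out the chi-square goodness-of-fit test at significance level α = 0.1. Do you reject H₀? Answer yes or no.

n = 82; E_i = n·p_i = [25.23, 12.62, 18.92, 25.23]
χ² = (14−25.23)²/25.23 + (14−12.62)²/12.62 + (16−18.92)²/18.92 + (38−25.23)²/25.23 = 12.0650
df = 3
p-value (upper-tail) = 0.00716
At α=0.1: p < α → reject H₀

reject H₀: yes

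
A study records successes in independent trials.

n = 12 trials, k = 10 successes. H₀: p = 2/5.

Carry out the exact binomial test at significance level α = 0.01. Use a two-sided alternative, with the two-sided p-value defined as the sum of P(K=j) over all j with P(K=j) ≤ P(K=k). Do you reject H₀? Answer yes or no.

reject H₀: yes

Exact binomial: n=12, k=10, p₀=2/5=0.4000
P(X=j) = C(n,j)·p₀^j·(1−p₀)^(n−j); p = Σ P(X=j) over j with P(X=j) ≤ P(X=10)
p-value (two-sided) = 0.00499
At α=0.01: p < α → reject H₀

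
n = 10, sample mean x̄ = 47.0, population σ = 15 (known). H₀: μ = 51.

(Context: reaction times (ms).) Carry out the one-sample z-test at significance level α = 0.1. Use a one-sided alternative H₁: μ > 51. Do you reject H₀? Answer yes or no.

SE = σ/√n = 15/√10 = 4.7434
z = (x̄−μ₀)/SE = (47.0−51)/4.7434 = -0.8433
p-value (one-sided, H₁ greater) = 0.80046
At α=0.1: p ≥ α → fail to reject H₀

reject H₀: no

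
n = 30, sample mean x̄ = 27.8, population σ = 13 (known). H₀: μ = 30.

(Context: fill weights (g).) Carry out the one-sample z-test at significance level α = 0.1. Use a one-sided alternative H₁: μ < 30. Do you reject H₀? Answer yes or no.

SE = σ/√n = 13/√30 = 2.3735
z = (x̄−μ₀)/SE = (27.8−30)/2.3735 = -0.9269
p-value (one-sided, H₁ less) = 0.17699
At α=0.1: p ≥ α → fail to reject H₀

reject H₀: no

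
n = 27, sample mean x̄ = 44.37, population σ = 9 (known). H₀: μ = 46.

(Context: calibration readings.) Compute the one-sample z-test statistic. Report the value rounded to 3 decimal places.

SE = σ/√n = 9/√27 = 1.7321
z = (x̄−μ₀)/SE = (44.37−46)/1.7321 = -0.9411

test statistic = -0.941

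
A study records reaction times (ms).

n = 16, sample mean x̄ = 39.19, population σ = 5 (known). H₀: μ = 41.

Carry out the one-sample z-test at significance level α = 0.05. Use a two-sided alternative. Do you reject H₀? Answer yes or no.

SE = σ/√n = 5/√16 = 1.2500
z = (x̄−μ₀)/SE = (39.19−41)/1.2500 = -1.4480
p-value (two-sided) = 0.14762
At α=0.05: p ≥ α → fail to reject H₀

reject H₀: no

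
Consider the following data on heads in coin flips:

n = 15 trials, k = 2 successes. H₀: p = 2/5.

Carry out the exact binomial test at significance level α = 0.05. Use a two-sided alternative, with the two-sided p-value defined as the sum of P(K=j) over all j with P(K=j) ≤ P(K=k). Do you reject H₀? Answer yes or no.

Exact binomial: n=15, k=2, p₀=2/5=0.4000
P(X=j) = C(n,j)·p₀^j·(1−p₀)^(n−j); p = Σ P(X=j) over j with P(X=j) ≤ P(X=2)
p-value (two-sided) = 0.03646
At α=0.05: p < α → reject H₀

reject H₀: yes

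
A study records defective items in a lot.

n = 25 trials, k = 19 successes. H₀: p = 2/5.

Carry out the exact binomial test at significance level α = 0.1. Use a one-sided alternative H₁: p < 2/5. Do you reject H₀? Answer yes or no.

reject H₀: no

Exact binomial: n=25, k=19, p₀=2/5=0.4000
P(X≤19) from Σ C(n,i)·p₀^i·(1−p₀)^(n−i)
p-value (one-sided, H₁ less) = 0.99995
At α=0.1: p ≥ α → fail to reject H₀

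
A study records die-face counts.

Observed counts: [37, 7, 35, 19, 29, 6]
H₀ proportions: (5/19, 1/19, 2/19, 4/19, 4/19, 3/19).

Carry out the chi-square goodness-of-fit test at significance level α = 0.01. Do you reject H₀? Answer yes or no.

n = 133; E_i = n·p_i = [35.00, 7.00, 14.00, 28.00, 28.00, 21.00]
χ² = (37−35.00)²/35.00 + (7−7.00)²/7.00 + (35−14.00)²/14.00 + (19−28.00)²/28.00 + (29−28.00)²/28.00 + (6−21.00)²/21.00 = 45.2571
df = 5
p-value (upper-tail) = 0.00000
At α=0.01: p < α → reject H₀

reject H₀: yes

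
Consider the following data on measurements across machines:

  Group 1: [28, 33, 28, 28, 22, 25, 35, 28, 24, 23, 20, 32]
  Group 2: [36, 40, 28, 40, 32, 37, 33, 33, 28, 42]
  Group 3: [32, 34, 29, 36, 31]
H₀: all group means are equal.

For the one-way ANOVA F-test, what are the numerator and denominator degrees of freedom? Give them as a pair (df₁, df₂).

k = 3 groups, N = 27 total
df = (k−1, N−k) = (3−1, 27−3) = (2, 24)

degrees of freedom = [2, 24]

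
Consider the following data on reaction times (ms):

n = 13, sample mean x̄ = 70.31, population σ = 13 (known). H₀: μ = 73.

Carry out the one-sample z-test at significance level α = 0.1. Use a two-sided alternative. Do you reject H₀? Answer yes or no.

reject H₀: no

SE = σ/√n = 13/√13 = 3.6056
z = (x̄−μ₀)/SE = (70.31−73)/3.6056 = -0.7461
p-value (two-sided) = 0.45562
At α=0.1: p ≥ α → fail to reject H₀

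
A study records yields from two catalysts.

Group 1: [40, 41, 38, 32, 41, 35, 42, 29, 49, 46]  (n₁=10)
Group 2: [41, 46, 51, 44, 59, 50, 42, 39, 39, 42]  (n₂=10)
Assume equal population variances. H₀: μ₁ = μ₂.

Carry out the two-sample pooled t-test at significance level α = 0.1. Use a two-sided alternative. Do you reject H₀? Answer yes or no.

reject H₀: yes

x̄₁=39.300, s₁=6.075, n₁=10
x̄₂=45.300, s₂=6.360, n₂=10
s_p² = [9·6.075² + 9·6.360²]/18 = 38.6778
SE = √(s_p²·(1/10+1/10)) = 2.7813
t = (39.300−45.300)/2.7813 = -2.1573
df = 18
p-value (two-sided) = 0.04475
At α=0.1: p < α → reject H₀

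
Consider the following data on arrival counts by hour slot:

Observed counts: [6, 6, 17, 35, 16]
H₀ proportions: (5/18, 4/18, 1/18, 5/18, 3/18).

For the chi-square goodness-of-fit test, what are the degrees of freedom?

degrees of freedom = 4

df = k − 1 = 5 − 1 = 4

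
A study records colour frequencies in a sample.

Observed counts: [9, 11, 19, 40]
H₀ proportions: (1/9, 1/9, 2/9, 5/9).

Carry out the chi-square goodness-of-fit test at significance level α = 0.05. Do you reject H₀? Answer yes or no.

reject H₀: no

n = 79; E_i = n·p_i = [8.78, 8.78, 17.56, 43.89]
χ² = (9−8.78)²/8.78 + (11−8.78)²/8.78 + (19−17.56)²/17.56 + (40−43.89)²/43.89 = 1.0316
df = 3
p-value (upper-tail) = 0.79360
At α=0.05: p ≥ α → fail to reject H₀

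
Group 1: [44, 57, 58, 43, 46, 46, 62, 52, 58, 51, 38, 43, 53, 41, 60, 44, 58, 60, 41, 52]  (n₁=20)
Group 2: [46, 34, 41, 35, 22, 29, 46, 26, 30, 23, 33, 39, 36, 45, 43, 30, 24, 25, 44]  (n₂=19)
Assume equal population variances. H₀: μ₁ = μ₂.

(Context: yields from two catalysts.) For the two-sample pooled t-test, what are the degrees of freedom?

df = n₁ + n₂ − 2 = 20 + 19 − 2 = 37

degrees of freedom = 37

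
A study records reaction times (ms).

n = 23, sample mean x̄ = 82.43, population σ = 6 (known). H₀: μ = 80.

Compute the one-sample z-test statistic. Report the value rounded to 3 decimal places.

test statistic = 1.942

SE = σ/√n = 6/√23 = 1.2511
z = (x̄−μ₀)/SE = (82.43−80)/1.2511 = 1.9423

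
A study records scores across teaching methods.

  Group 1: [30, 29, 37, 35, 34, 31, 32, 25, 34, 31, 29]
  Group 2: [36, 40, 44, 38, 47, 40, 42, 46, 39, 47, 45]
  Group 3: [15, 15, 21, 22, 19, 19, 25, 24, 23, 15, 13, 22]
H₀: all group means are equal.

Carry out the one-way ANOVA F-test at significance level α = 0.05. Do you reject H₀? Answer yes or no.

reject H₀: yes

Group means [31.55, 42.18, 19.42], grand mean 30.706
SSB = Σnᵢ(x̄ᵢ−x̄)² = 2985.779; SSW = ΣΣ(x−x̄ᵢ)² = 441.280
MSB = 2985.779/2 = 1492.8893; MSW = 441.280/31 = 14.2348
F = MSB/MSW = 104.8757
df = (2, 31)
p-value (upper-tail) = 0.00000
At α=0.05: p < α → reject H₀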